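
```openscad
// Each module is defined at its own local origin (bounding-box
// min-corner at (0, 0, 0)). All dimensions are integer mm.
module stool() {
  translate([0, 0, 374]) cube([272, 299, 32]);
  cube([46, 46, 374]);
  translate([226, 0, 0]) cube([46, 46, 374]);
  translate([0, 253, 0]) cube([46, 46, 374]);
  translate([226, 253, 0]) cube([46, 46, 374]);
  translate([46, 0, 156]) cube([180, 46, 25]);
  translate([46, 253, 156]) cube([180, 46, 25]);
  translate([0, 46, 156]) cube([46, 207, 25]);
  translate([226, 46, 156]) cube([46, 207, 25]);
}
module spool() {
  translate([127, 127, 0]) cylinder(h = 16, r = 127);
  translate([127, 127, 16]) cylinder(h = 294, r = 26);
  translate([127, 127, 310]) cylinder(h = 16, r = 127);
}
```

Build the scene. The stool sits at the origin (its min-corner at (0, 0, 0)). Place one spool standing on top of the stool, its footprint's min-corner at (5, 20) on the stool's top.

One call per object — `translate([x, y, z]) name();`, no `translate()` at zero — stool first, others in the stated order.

stool();
translate([5, 20, 406]) spool();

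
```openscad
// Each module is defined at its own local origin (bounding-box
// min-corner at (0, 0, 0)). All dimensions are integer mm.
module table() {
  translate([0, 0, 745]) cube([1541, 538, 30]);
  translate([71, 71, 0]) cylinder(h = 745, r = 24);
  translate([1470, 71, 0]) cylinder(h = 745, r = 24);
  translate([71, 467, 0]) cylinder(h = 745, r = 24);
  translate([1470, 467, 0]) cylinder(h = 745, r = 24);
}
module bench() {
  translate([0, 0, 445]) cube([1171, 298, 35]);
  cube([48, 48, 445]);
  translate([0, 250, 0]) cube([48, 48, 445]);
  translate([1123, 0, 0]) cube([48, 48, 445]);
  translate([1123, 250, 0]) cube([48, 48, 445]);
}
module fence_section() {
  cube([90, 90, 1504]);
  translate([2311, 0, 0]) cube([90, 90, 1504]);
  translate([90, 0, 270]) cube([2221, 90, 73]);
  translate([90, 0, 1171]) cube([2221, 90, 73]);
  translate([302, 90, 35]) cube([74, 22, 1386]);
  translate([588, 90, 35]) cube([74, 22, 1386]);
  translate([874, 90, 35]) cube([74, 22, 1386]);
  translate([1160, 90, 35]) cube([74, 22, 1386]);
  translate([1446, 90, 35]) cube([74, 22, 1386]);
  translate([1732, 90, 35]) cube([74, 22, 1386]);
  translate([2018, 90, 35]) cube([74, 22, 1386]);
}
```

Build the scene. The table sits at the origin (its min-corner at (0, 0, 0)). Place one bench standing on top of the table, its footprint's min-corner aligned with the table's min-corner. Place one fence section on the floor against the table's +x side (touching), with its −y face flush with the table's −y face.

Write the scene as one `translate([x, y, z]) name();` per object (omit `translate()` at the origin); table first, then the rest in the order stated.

table();
translate([0, 0, 775]) bench();
translate([1541, 0, 0]) fence_section();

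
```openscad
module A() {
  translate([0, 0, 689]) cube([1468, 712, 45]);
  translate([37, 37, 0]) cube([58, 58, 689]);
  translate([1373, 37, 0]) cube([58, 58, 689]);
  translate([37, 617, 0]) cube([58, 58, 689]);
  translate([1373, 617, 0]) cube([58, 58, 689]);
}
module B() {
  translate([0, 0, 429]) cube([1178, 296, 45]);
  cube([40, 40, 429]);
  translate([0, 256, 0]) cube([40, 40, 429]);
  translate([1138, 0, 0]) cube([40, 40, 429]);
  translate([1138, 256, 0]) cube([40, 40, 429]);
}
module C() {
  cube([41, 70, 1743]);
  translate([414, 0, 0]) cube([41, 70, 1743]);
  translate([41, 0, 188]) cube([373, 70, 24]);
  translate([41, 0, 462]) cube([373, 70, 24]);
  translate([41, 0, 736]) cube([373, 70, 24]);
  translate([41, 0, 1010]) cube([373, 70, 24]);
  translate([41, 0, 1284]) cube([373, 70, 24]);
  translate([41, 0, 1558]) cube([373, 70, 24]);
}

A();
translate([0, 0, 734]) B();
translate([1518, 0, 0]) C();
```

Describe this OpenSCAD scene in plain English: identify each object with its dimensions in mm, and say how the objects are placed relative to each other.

A is a table: top 1468 mm (x) × 712 mm (y), 45 mm thick, upper face at z = 734 mm, on four 58×58 mm square legs, each inset 37 mm from the nearest pair of top edges, running from z = 0 to the bottom of the top.

B is a long wooden bench with a 1178 mm (x) × 296 mm (y) seat, 45 mm thick, its top surface 474 mm above the floor. Four 40 mm square legs at the seat corners, flush with the edges, run from z = 0 to the seat underside.

C is a wooden ladder with two side rails of 41×70 mm section and 1743 mm height, set 455 mm apart overall. Between them run 6 rectangular rungs (70 mm deep, 24 mm thick), front faces flush with the rails' −y face. The bottom of the first rung is 188 mm above the floor and each subsequent rung is 274 mm higher than the one below.

The bench is on top of the table. The ladder is on the floor beside the table on its +x side.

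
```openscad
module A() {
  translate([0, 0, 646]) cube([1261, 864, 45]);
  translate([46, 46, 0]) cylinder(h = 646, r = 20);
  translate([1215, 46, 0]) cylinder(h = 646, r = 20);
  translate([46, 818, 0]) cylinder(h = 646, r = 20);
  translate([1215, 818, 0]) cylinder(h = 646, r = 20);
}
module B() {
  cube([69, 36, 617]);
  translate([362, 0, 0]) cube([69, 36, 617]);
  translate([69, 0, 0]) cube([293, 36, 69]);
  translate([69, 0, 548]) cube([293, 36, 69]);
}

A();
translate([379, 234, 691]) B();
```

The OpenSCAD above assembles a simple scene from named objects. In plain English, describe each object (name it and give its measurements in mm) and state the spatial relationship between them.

A is a rectangular dining table. The top is 1261×864×45 mm with its upper surface at z = 691 mm. It stands on four round legs of 40 mm diameter, each leg's bounding box inset 26 mm from the nearest pair of top edges, running from the floor to the underside of the top.

B is a picture frame with a 293×479 mm rectangular opening (x by z) and a uniform 69 mm border on every side. Frame depth is 36 mm along y. It is built from two vertical stiles running the full outside height and two horizontal rails spanning the gap between the stiles.

The picture frame is on top of the table.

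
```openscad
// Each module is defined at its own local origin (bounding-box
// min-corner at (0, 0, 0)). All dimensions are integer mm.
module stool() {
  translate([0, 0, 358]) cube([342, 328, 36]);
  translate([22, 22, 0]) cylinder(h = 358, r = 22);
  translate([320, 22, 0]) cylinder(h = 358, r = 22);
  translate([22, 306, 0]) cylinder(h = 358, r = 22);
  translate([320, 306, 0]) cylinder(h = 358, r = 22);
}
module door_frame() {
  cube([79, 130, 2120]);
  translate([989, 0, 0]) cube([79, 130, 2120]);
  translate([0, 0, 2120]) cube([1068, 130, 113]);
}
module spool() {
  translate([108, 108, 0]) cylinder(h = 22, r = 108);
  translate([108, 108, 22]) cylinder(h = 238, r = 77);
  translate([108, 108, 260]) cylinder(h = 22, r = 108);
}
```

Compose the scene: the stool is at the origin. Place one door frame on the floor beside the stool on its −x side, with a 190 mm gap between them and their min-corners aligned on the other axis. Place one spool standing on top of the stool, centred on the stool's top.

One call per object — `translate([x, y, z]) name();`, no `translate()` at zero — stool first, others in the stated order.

stool();
translate([-1258, 0, 0]) door_frame();
translate([63, 56, 394]) spool();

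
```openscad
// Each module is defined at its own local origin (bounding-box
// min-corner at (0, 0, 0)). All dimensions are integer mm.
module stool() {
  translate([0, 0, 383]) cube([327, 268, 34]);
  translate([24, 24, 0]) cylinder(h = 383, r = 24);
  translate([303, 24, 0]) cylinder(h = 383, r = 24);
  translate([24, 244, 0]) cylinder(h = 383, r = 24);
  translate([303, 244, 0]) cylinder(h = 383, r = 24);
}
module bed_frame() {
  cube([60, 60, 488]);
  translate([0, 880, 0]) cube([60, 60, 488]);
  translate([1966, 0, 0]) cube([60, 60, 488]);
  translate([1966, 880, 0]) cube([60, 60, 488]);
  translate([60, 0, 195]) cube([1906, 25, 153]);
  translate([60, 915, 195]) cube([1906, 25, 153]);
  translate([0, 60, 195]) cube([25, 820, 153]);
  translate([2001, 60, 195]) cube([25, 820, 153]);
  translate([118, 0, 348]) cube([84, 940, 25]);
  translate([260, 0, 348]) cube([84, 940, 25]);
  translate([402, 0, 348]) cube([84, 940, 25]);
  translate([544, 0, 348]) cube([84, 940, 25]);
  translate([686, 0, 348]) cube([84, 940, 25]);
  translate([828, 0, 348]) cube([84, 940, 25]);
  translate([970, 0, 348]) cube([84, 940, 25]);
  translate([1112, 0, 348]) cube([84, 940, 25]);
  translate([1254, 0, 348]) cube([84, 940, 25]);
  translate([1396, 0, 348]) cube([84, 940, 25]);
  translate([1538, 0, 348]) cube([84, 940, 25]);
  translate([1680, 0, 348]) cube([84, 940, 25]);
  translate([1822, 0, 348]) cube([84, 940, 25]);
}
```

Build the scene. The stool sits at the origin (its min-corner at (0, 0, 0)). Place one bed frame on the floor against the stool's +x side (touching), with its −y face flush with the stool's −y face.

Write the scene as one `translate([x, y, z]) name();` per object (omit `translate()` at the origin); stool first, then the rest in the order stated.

stool();
translate([327, 0, 0]) bed_frame();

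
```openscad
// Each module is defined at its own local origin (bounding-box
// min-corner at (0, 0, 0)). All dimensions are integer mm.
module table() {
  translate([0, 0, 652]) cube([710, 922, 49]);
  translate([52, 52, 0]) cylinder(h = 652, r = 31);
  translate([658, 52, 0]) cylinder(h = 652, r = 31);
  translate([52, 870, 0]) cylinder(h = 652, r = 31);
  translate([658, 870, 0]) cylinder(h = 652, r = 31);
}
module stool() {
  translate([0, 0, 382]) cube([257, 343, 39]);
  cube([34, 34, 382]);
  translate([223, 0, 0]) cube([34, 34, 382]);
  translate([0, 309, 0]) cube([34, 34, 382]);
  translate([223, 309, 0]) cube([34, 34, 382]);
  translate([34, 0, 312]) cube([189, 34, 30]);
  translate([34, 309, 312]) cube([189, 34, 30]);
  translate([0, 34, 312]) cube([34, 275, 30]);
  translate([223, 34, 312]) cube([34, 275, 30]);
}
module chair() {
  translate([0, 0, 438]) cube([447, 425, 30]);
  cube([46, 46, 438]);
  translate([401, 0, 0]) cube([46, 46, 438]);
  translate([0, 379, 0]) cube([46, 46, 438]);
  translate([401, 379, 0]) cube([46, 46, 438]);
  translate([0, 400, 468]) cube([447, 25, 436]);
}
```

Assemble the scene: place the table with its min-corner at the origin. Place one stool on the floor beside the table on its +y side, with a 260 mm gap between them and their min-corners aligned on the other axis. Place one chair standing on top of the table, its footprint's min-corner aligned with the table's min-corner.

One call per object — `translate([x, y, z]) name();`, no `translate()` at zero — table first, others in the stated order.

table();
translate([0, 1182, 0]) stool();
translate([0, 0, 701]) chair();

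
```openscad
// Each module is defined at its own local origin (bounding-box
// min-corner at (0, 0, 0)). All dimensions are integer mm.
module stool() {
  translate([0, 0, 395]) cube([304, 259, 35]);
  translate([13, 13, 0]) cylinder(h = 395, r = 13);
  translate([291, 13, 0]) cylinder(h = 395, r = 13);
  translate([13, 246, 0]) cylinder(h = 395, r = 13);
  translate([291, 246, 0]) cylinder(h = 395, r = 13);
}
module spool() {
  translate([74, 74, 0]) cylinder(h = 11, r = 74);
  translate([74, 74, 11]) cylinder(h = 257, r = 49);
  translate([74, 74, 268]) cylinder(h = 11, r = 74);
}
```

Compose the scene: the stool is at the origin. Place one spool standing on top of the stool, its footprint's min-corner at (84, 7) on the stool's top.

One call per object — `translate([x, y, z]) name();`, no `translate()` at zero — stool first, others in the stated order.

stool();
translate([84, 7, 430]) spool();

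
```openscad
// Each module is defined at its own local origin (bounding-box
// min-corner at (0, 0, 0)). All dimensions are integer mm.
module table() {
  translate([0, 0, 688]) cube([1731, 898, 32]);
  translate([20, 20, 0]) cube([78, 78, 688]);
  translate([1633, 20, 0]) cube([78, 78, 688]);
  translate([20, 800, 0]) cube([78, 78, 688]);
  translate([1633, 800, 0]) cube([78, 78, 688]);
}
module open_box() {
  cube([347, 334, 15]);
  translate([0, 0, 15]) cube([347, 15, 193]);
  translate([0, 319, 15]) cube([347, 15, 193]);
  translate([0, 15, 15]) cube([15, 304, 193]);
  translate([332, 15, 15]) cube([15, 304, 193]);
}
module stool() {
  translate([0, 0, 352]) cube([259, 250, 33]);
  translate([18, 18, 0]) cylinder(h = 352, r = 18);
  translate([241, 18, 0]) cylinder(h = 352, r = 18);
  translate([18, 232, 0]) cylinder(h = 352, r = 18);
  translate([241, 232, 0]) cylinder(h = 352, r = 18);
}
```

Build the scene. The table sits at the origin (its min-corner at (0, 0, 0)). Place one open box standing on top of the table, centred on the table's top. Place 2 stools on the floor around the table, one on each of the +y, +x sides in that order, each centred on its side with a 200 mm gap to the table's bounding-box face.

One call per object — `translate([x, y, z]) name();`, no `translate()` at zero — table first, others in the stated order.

table();
translate([692, 282, 720]) open_box();
translate([736, 1098, 0]) stool();
translate([1931, 324, 0]) stool();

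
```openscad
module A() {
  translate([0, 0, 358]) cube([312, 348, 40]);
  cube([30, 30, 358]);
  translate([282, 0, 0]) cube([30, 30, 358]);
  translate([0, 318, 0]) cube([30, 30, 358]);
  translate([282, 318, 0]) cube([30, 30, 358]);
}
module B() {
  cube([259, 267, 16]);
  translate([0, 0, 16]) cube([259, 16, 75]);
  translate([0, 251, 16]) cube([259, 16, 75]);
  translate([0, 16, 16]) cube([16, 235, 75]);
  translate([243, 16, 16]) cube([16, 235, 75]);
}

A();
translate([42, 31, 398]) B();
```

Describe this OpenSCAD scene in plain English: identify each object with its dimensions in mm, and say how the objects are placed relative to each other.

A is a four-legged stool. The seat is 312×348 mm, 40 mm thick, top at z = 398 mm. It stands on four square legs, each 30×30 mm in cross-section, from z = 0 to the seat underside, each flush with a corner of the seat.

B is an open-topped rectangular box: outside dimensions 259×267×91 mm, with a uniform wall and base thickness of 16 mm. The base is a full 259×267 slab on the floor; four walls sit on top of the base. The front and back walls (the −y and +y sides) span the full width; the two side walls fit between them.

The open box is on top of the stool.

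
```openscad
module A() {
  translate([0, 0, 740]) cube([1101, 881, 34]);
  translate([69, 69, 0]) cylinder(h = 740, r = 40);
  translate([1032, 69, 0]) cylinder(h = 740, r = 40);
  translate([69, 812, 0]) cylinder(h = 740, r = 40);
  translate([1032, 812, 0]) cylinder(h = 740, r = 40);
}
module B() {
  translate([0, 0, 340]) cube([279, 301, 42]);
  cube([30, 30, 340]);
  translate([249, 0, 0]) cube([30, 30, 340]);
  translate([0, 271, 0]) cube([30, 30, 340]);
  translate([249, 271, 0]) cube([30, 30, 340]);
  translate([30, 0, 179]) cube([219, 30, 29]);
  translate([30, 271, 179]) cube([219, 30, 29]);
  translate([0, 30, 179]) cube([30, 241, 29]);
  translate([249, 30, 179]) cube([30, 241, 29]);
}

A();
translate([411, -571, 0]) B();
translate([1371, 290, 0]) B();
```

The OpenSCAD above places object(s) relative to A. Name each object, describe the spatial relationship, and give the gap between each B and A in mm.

A is a table. B is a stool. Two stools sit around the table at the −y, +x sides. The gap between each stool and the table is 270 mm.

Each stool's nearest face is 270 mm from the table's bounding box.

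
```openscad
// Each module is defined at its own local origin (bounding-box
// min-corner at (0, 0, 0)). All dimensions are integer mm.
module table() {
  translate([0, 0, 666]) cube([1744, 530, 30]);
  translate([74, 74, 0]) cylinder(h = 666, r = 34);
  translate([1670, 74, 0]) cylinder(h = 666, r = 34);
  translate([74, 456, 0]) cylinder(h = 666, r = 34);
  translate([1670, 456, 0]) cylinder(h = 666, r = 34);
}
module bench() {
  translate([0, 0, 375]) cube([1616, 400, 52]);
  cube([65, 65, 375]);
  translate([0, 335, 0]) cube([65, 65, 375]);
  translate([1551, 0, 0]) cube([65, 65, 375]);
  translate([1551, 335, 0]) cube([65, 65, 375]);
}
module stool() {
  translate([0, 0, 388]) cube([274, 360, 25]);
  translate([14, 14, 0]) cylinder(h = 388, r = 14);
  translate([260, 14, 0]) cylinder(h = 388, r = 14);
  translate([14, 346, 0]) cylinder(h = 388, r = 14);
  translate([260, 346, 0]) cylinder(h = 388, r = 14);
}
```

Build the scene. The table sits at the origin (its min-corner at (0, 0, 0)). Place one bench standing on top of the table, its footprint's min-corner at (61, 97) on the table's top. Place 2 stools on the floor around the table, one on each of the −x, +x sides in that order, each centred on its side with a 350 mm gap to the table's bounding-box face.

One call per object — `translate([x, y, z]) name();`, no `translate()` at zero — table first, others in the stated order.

table();
translate([61, 97, 696]) bench();
translate([-624, 85, 0]) stool();
translate([2094, 85, 0]) stool();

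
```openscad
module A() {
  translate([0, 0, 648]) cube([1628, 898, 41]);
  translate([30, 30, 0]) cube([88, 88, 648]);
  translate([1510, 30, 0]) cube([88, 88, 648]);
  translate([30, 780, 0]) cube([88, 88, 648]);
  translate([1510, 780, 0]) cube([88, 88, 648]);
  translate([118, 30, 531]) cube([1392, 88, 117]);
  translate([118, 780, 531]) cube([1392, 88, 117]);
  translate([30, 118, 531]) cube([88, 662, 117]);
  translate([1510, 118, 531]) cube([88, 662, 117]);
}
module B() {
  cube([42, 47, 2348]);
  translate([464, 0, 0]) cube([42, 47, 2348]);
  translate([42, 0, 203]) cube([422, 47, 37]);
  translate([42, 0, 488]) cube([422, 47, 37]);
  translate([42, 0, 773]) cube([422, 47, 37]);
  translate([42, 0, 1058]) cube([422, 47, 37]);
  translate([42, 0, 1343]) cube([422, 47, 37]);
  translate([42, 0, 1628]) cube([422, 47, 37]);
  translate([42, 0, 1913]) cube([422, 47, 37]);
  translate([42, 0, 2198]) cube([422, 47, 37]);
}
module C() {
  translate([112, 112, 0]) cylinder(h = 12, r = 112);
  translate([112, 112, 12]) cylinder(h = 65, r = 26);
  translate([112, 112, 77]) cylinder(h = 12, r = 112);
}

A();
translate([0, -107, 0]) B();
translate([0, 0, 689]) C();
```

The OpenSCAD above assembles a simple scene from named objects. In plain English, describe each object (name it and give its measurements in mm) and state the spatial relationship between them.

A is a table with a 1628×898 mm rectangular top, 41 mm thick, top surface at z = 689 mm, supported by four 88×88 mm square legs, each inset 30 mm from the nearest pair of top edges, running from the floor. Four apron rails, 88 mm thick and 117 mm tall, run between adjacent legs with their top edges flush with the underside of the top and their outer faces flush with the legs' outer faces.

B is a straight ladder. Two 42×47 mm vertical rails, 2348 mm tall, stand 506 mm apart (outside-to-outside) with their front faces coplanar on the −y side. 8 rungs, each 47 mm deep and 37 mm tall, span between the inner faces of the rails, front faces flush with the rails. The lowest rung's underside is at z = 203 mm and rungs are spaced 285 mm apart (underside to underside).

C is a spool: two coaxial disc flanges of radius 112 mm and thickness 12 mm, joined by a core cylinder of radius 26 mm and height 65 mm. The lower flange rests on z = 0 and the three cylinders share a vertical axis.

The ladder is on the floor beside the table on its −y side. The spool is on top of the table.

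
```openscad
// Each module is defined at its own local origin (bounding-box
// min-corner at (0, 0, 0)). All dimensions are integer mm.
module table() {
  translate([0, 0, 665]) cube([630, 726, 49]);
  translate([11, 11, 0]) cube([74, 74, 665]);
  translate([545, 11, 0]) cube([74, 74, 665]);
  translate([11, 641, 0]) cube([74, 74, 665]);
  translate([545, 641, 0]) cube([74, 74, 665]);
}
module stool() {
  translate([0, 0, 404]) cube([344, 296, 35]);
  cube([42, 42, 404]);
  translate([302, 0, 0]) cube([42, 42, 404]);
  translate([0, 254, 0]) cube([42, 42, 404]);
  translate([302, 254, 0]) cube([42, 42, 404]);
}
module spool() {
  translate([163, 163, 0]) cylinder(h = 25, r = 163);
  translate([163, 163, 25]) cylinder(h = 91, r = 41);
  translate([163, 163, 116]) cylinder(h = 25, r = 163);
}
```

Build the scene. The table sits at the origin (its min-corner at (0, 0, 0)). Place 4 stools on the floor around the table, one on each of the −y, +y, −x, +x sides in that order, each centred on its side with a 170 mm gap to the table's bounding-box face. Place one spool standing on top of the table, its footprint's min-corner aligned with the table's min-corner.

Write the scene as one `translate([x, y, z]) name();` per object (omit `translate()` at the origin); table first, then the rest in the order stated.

table();
translate([143, -466, 0]) stool();
translate([143, 896, 0]) stool();
translate([-514, 215, 0]) stool();
translate([800, 215, 0]) stool();
translate([0, 0, 714]) spool();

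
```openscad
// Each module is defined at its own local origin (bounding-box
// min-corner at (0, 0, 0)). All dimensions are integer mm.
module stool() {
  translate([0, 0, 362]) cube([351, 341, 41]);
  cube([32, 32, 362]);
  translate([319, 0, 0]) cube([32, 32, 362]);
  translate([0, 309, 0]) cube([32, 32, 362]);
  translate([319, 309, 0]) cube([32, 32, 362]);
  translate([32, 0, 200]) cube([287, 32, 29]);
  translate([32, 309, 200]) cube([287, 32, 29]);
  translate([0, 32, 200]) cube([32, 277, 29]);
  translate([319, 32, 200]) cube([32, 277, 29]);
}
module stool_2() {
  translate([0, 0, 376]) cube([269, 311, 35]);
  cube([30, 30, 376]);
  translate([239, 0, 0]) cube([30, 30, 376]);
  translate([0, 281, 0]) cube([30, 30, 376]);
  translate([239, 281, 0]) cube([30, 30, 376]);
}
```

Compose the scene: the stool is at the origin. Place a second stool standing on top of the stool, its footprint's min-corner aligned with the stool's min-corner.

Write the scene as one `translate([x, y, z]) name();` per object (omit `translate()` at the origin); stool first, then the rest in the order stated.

stool();
translate([0, 0, 403]) stool_2();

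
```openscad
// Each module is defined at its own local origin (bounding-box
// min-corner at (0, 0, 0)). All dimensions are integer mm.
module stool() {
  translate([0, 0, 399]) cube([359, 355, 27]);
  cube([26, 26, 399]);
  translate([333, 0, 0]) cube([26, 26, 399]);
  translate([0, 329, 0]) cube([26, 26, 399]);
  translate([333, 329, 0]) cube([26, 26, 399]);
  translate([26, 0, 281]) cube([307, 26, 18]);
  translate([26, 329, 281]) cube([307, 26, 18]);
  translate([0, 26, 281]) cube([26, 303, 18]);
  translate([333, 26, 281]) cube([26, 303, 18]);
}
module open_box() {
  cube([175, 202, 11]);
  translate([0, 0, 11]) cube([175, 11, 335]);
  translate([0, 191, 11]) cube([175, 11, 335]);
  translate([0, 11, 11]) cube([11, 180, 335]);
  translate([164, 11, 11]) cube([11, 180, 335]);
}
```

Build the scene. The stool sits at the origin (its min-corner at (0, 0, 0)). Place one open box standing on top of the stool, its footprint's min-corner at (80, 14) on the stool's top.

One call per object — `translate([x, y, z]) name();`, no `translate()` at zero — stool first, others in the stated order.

stool();
translate([80, 14, 426]) open_box();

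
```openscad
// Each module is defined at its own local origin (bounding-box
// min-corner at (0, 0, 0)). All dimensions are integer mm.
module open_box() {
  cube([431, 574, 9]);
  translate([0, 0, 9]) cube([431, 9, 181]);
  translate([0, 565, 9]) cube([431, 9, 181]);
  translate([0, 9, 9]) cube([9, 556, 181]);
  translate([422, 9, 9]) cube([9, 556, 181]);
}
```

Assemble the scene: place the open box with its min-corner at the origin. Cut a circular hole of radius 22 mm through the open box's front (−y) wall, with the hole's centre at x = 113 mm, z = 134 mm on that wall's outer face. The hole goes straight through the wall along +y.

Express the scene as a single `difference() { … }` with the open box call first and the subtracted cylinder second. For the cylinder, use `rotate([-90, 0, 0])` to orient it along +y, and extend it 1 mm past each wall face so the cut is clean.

difference() {
  open_box();
  translate([113, -1, 134]) rotate([-90, 0, 0]) cylinder(h = 11, r = 22);
}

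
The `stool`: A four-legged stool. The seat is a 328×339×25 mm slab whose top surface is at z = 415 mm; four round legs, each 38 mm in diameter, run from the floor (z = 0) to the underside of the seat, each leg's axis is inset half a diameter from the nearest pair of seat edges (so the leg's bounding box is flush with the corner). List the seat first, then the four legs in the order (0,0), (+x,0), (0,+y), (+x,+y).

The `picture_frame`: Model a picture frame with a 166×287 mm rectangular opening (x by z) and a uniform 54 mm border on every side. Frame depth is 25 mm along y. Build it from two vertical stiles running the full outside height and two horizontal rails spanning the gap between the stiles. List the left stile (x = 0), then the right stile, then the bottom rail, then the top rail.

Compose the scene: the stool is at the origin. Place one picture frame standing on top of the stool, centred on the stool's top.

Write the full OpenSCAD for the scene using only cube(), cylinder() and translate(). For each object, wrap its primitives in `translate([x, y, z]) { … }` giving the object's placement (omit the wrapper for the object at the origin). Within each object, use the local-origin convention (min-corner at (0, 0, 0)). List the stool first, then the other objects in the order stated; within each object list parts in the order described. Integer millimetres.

translate([0, 0, 390]) cube([328, 339, 25]);
translate([19, 19, 0]) cylinder(h = 390, r = 19);
translate([309, 19, 0]) cylinder(h = 390, r = 19);
translate([19, 320, 0]) cylinder(h = 390, r = 19);
translate([309, 320, 0]) cylinder(h = 390, r = 19);
translate([27, 157, 415]) {
  cube([54, 25, 395]);
  translate([220, 0, 0]) cube([54, 25, 395]);
  translate([54, 0, 0]) cube([166, 25, 54]);
  translate([54, 0, 341]) cube([166, 25, 54]);
}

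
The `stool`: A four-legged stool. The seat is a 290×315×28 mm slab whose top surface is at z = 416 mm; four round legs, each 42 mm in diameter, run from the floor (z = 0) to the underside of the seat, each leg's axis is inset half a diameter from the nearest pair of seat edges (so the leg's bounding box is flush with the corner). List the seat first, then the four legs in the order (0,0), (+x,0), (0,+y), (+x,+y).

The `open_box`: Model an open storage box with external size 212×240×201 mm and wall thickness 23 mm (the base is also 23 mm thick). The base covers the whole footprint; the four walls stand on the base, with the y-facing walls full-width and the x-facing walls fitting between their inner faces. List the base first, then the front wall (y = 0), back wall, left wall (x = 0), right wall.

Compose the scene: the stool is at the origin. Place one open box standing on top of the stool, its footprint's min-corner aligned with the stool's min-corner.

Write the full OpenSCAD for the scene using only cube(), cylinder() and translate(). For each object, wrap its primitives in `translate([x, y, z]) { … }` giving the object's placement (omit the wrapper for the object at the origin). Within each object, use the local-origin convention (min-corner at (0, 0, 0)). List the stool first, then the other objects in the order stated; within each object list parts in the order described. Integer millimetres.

translate([0, 0, 388]) cube([290, 315, 28]);
translate([21, 21, 0]) cylinder(h = 388, r = 21);
translate([269, 21, 0]) cylinder(h = 388, r = 21);
translate([21, 294, 0]) cylinder(h = 388, r = 21);
translate([269, 294, 0]) cylinder(h = 388, r = 21);
translate([0, 0, 416]) {
  cube([212, 240, 23]);
  translate([0, 0, 23]) cube([212, 23, 178]);
  translate([0, 217, 23]) cube([212, 23, 178]);
  translate([0, 23, 23]) cube([23, 194, 178]);
  translate([189, 23, 23]) cube([23, 194, 178]);
}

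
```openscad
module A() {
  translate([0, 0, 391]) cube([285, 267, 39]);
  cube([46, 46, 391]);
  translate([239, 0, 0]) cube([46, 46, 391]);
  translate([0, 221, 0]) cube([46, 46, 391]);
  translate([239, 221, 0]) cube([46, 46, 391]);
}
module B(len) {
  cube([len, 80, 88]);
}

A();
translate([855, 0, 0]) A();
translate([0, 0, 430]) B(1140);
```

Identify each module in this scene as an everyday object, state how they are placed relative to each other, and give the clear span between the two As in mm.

A is a stool. B is a beam. A beam spans the tops of two stools. The clear span between the two stools is 570 mm.

Second stool starts at x = 855; first ends at x = 285; clear span = 855 − 285 = 570 mm.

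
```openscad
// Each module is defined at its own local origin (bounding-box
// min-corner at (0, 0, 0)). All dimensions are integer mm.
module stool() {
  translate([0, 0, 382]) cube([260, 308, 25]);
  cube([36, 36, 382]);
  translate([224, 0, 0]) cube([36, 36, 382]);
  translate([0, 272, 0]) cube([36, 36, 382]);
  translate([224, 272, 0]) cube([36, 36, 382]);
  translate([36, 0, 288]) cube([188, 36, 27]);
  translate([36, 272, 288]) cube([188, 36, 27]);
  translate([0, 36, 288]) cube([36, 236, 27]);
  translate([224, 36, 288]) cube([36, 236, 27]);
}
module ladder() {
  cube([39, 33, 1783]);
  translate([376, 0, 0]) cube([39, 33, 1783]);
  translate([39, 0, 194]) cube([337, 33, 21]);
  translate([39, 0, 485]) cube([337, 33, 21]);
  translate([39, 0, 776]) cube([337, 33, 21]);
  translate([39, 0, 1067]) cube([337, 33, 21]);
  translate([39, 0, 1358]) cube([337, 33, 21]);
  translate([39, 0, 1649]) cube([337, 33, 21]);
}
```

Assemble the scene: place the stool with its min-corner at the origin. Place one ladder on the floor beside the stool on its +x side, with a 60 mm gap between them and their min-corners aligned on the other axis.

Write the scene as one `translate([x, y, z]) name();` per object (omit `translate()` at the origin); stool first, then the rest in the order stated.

stool();
translate([320, 0, 0]) ladder();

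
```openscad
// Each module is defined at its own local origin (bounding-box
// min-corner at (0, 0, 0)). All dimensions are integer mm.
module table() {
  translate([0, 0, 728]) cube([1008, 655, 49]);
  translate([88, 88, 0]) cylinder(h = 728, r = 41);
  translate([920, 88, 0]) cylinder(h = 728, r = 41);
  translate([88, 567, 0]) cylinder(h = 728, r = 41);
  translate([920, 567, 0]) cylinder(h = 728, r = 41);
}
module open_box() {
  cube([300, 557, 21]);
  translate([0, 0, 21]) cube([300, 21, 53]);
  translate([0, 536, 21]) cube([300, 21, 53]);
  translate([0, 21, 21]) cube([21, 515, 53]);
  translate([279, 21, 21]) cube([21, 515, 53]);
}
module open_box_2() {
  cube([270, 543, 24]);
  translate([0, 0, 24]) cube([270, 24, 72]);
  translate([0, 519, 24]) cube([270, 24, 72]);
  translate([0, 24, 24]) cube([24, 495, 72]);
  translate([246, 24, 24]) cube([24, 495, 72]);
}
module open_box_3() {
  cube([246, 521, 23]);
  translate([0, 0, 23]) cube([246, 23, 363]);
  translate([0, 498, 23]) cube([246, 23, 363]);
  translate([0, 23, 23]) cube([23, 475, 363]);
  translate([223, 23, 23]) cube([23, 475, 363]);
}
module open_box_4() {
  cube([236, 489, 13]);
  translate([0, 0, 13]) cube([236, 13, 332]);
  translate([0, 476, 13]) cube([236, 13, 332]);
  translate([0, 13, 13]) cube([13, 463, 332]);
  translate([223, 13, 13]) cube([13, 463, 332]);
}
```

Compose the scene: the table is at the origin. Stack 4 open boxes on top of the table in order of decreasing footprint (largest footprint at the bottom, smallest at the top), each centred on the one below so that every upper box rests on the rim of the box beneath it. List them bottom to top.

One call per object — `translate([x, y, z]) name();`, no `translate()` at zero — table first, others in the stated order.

table();
translate([354, 49, 777]) open_box();
translate([369, 56, 851]) open_box_2();
translate([381, 67, 947]) open_box_3();
translate([386, 83, 1333]) open_box_4();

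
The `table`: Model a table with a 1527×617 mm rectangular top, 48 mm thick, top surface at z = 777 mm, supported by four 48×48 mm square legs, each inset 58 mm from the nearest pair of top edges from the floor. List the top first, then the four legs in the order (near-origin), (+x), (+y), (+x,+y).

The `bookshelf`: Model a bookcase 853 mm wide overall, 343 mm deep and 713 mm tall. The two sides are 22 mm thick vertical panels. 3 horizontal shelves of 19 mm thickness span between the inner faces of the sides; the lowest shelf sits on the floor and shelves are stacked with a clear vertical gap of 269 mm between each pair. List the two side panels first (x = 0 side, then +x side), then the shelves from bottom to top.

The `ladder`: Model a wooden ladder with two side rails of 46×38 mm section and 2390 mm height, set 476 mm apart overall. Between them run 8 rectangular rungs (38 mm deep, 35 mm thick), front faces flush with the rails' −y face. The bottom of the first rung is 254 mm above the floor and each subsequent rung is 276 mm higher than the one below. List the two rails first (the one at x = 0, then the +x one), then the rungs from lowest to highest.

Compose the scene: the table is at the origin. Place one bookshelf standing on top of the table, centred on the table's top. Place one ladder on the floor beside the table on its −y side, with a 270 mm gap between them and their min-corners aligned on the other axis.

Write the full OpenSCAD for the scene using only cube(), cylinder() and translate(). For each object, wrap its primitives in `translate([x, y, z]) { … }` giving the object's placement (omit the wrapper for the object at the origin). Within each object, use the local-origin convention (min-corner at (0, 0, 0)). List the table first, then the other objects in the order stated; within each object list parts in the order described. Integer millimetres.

translate([0, 0, 729]) cube([1527, 617, 48]);
translate([58, 58, 0]) cube([48, 48, 729]);
translate([1421, 58, 0]) cube([48, 48, 729]);
translate([58, 511, 0]) cube([48, 48, 729]);
translate([1421, 511, 0]) cube([48, 48, 729]);
translate([337, 137, 777]) {
  cube([22, 343, 713]);
  translate([831, 0, 0]) cube([22, 343, 713]);
  translate([22, 0, 0]) cube([809, 343, 19]);
  translate([22, 0, 288]) cube([809, 343, 19]);
  translate([22, 0, 576]) cube([809, 343, 19]);
}
translate([0, -308, 0]) {
  cube([46, 38, 2390]);
  translate([430, 0, 0]) cube([46, 38, 2390]);
  translate([46, 0, 254]) cube([384, 38, 35]);
  translate([46, 0, 530]) cube([384, 38, 35]);
  translate([46, 0, 806]) cube([384, 38, 35]);
  translate([46, 0, 1082]) cube([384, 38, 35]);
  translate([46, 0, 1358]) cube([384, 38, 35]);
  translate([46, 0, 1634]) cube([384, 38, 35]);
  translate([46, 0, 1910]) cube([384, 38, 35]);
  translate([46, 0, 2186]) cube([384, 38, 35]);
}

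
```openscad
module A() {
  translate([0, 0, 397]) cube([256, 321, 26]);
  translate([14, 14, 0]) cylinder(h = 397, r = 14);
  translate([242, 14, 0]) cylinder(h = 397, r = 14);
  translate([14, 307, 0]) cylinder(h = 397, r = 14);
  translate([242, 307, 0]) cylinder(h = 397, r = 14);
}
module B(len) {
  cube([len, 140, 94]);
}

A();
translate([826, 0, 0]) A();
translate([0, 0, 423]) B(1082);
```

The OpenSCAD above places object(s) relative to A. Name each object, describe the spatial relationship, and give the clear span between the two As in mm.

A is a stool. B is a beam. A beam spans the tops of two stools. The clear span between the two stools is 570 mm.

Second stool starts at x = 826; first ends at x = 256; clear span = 826 − 256 = 570 mm.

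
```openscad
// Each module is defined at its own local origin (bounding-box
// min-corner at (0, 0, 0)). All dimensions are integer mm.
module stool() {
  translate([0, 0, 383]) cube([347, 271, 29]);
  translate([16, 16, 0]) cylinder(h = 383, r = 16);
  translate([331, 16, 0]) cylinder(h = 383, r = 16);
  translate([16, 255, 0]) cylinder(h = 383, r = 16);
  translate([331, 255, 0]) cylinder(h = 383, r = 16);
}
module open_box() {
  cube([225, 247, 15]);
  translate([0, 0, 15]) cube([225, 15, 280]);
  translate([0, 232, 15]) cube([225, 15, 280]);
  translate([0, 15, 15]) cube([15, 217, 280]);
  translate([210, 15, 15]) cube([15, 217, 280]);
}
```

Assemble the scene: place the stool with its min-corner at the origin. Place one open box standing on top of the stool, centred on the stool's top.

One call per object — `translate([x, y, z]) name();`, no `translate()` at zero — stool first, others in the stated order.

stool();
translate([61, 12, 412]) open_box();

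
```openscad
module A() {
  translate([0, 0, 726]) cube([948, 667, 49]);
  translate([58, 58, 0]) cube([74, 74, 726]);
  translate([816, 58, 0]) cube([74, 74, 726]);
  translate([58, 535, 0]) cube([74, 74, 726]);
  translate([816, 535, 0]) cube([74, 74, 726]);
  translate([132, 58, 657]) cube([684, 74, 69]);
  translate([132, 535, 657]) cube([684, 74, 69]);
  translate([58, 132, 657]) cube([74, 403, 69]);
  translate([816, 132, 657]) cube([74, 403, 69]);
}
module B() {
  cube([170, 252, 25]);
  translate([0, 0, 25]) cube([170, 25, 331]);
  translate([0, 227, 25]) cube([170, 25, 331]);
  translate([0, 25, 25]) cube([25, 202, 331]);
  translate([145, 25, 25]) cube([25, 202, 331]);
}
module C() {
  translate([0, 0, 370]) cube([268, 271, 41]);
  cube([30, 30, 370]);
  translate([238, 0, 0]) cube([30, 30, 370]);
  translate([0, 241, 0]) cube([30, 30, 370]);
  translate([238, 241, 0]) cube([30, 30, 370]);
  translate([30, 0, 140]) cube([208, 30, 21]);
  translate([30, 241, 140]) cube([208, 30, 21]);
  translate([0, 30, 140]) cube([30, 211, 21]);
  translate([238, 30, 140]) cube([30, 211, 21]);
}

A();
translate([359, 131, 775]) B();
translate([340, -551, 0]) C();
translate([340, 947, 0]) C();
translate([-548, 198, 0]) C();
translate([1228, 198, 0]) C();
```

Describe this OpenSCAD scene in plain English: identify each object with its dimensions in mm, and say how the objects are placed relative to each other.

A is a table with a 948×667 mm rectangular top, 49 mm thick, top surface at z = 775 mm, supported by four 74×74 mm square legs, each inset 58 mm from the nearest pair of top edges, running from the floor. Four apron rails, 74 mm thick and 69 mm tall, run between adjacent legs with their top edges flush with the underside of the top and their outer faces flush with the legs' outer faces.

B is an open-topped rectangular box: outside dimensions 170×252×356 mm, with a uniform wall and base thickness of 25 mm. The base is a full 170×252 slab on the floor; four walls sit on top of the base. The front and back walls (the −y and +y sides) span the full width; the two side walls fit between them.

C is a simple wooden stool: a rectangular seat 268 mm (x) by 271 mm (y), 41 mm thick, top face at z = 411 mm, on four square legs, each 30×30 mm in cross-section. The legs rest on z = 0, each flush with a corner of the seat. Four stretchers, 30 mm wide and 21 mm tall, connect adjacent legs with their undersides at z = 140 mm, each running between the inner faces of the legs it joins and aligned with the legs' outer faces on the other axis.

The open box is on top of the table. Four stools sit around the table at the −y, +y, −x, +x sides.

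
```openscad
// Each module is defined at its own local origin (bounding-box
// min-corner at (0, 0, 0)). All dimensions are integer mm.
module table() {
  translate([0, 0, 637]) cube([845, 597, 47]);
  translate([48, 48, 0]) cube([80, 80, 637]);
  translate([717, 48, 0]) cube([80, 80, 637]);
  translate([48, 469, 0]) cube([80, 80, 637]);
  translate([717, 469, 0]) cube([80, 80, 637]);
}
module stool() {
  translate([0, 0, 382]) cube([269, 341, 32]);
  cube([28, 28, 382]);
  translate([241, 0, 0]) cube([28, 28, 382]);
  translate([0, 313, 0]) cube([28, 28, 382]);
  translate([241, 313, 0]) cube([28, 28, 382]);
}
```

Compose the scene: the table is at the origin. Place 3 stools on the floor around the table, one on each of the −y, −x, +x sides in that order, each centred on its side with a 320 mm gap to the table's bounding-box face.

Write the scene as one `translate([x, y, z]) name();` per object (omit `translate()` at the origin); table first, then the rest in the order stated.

table();
translate([288, -661, 0]) stool();
translate([-589, 128, 0]) stool();
translate([1165, 128, 0]) stool();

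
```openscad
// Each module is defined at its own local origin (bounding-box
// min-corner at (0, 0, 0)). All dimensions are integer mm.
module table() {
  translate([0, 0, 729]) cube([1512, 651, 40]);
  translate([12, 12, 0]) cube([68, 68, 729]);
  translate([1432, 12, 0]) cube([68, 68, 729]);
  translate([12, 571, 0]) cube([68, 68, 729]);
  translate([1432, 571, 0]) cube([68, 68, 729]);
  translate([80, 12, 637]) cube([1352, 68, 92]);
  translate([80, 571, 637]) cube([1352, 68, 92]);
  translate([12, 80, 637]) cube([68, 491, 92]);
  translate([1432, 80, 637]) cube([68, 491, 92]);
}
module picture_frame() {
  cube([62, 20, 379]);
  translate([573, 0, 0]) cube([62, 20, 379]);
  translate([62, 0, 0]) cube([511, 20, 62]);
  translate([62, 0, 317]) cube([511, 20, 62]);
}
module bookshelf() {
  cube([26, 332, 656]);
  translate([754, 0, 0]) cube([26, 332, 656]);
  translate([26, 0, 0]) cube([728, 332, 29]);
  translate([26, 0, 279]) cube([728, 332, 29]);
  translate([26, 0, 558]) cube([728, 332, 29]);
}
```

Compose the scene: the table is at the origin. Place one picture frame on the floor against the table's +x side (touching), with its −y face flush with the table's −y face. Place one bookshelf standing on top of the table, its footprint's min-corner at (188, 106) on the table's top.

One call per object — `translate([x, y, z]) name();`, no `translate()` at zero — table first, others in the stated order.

table();
translate([1512, 0, 0]) picture_frame();
translate([188, 106, 769]) bookshelf();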